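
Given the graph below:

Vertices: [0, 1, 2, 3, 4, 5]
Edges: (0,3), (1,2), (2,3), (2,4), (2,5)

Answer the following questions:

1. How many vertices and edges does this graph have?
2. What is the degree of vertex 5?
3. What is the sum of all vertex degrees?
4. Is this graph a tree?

Count: 6 vertices, 5 edges.
Vertex 5 has neighbors [2], degree = 1.
Handshaking lemma: 2 * 5 = 10.
A graph is a tree iff it is connected and has exactly n-1 edges. This graph is connected (all 6 vertices in one component) and has 6-1 = 5 edges. It is a tree.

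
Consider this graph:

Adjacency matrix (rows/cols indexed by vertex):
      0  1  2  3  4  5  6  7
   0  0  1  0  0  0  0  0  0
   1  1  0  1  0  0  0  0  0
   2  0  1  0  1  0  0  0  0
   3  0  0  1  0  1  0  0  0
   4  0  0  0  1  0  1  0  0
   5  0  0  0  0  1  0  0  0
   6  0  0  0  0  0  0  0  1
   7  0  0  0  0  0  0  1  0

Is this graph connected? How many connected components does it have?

Checking connectivity: the graph has 2 connected component(s).
Components: [[0, 1, 2, 3, 4, 5], [6, 7]]. The graph is NOT connected.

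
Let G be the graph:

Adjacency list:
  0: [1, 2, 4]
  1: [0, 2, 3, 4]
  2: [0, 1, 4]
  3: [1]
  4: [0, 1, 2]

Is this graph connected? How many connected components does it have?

Checking connectivity: the graph has 1 connected component(s).
All vertices are reachable from each other. The graph IS connected.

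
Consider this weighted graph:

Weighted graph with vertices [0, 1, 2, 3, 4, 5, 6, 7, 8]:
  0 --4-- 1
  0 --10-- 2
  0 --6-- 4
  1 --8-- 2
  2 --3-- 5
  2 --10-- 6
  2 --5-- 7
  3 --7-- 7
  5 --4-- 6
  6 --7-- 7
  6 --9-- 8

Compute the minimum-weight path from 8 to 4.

Using Dijkstra's algorithm from vertex 8:
Shortest path: 8 -> 6 -> 5 -> 2 -> 0 -> 4
Total weight: 9 + 4 + 3 + 10 + 6 = 32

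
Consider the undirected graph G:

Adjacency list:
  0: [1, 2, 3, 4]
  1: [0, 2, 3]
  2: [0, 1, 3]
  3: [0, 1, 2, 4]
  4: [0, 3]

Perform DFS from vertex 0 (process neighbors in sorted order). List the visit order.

DFS from vertex 0 (neighbors processed in ascending order):
Visit order: 0, 1, 2, 3, 4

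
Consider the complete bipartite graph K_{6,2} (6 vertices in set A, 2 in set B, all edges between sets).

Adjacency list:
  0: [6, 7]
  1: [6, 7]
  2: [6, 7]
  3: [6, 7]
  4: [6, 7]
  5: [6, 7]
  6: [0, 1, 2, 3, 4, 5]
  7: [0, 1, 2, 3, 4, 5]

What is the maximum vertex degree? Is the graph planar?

Set-A vertices have degree 2; set-B vertices have degree 6. Maximum degree = max(6,2) = 6.
min(6,2) <= 2, so K_{6,2} avoids a K_{3,3} subdivision and is planar.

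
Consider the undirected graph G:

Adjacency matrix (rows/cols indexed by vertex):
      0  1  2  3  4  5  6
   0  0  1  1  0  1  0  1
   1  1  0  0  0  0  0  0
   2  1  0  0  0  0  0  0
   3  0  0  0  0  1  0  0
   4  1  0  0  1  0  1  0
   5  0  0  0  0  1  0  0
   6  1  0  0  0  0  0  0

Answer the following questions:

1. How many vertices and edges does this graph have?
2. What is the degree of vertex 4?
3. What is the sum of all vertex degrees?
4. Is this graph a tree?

Count: 7 vertices, 6 edges.
Vertex 4 has neighbors [0, 3, 5], degree = 3.
Handshaking lemma: 2 * 6 = 12.
A graph is a tree iff it is connected and has exactly n-1 edges. This graph is connected (all 7 vertices in one component) and has 7-1 = 6 edges. It is a tree.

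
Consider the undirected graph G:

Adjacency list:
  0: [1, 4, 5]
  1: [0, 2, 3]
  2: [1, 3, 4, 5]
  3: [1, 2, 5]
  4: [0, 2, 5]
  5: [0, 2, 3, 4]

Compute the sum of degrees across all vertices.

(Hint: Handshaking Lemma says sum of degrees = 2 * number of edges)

Count edges: 10 edges.
By Handshaking Lemma: sum of degrees = 2 * 10 = 20.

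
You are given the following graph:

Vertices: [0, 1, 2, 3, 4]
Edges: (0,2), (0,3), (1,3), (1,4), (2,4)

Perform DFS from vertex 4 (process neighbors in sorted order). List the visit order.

DFS from vertex 4 (neighbors processed in ascending order):
Visit order: 4, 1, 3, 0, 2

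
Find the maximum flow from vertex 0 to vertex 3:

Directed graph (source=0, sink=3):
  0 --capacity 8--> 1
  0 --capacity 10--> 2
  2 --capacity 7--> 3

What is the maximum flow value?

Computing max flow:
  Flow on (0->2): 7/10
  Flow on (2->3): 7/7
Maximum flow = 7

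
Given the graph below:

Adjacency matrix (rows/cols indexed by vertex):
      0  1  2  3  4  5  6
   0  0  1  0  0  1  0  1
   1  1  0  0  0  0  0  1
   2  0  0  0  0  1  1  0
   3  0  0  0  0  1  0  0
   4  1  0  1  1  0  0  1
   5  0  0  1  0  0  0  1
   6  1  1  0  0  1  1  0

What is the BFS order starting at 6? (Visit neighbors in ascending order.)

BFS from vertex 6 (neighbors processed in ascending order):
Visit order: 6, 0, 1, 4, 5, 2, 3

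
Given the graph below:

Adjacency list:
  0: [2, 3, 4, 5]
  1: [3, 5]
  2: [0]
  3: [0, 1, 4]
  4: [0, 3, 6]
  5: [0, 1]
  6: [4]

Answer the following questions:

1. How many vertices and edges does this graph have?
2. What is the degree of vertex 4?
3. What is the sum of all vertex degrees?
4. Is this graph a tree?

Count: 7 vertices, 8 edges.
Vertex 4 has neighbors [0, 3, 6], degree = 3.
Handshaking lemma: 2 * 8 = 16.
A tree on 7 vertices has 6 edges. This graph has 8 edges (2 extra). Not a tree.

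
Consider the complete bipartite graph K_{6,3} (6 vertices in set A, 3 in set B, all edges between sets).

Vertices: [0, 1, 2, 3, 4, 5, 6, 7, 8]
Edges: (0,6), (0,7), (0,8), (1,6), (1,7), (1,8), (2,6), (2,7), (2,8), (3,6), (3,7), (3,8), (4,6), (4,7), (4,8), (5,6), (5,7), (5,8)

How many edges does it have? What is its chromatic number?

K_{6,3} has 6 * 3 = 18 edges.
Bipartite graphs have chromatic number 2 (color each partition differently).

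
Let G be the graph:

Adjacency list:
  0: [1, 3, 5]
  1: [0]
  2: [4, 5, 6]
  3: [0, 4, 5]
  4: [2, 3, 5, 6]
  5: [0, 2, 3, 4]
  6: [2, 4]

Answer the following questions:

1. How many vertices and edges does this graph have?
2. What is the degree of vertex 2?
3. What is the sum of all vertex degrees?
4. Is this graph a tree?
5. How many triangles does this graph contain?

Count: 7 vertices, 10 edges.
Vertex 2 has neighbors [4, 5, 6], degree = 3.
Handshaking lemma: 2 * 10 = 20.
A tree on 7 vertices has 6 edges. This graph has 10 edges (4 extra). Not a tree.
Number of triangles = 4.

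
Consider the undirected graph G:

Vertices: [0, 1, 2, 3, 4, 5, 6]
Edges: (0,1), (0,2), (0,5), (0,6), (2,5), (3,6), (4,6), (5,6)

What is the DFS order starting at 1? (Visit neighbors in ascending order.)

DFS from vertex 1 (neighbors processed in ascending order):
Visit order: 1, 0, 2, 5, 6, 3, 4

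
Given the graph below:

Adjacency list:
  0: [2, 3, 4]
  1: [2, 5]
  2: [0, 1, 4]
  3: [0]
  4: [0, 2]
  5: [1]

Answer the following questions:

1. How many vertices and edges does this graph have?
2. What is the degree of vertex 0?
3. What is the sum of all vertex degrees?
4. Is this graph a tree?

Count: 6 vertices, 6 edges.
Vertex 0 has neighbors [2, 3, 4], degree = 3.
Handshaking lemma: 2 * 6 = 12.
A tree on 6 vertices has 5 edges. This graph has 6 edges (1 extra). Not a tree.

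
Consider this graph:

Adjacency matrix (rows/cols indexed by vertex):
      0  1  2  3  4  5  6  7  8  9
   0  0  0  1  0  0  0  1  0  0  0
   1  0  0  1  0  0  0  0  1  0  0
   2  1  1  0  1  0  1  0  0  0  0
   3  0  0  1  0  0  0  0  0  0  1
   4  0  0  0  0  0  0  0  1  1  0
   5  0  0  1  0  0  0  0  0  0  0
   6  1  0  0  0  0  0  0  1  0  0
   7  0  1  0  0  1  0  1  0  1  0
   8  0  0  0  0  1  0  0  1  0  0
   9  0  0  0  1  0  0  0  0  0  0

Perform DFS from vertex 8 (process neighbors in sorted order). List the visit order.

DFS from vertex 8 (neighbors processed in ascending order):
Visit order: 8, 4, 7, 1, 2, 0, 6, 3, 9, 5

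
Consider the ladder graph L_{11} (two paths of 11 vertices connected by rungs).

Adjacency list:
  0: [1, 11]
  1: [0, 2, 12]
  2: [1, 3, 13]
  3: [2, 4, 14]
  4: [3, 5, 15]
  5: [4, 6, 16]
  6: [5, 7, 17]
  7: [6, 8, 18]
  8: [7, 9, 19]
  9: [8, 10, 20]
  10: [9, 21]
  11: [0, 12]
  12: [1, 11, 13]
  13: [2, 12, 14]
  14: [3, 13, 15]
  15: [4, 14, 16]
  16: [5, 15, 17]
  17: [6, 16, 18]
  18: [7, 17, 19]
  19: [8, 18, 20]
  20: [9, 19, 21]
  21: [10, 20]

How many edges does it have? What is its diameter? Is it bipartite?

Ladder graph L_{11}: 11 rungs + 2 * (11-1) path edges = 11 + 20 = 31 edges.
Diameter = 11.
Ladder graphs are bipartite (alternating coloring along each path).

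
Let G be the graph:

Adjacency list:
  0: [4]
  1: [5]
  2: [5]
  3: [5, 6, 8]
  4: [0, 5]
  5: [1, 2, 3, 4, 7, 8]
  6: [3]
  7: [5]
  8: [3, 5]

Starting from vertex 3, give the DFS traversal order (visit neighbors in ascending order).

DFS from vertex 3 (neighbors processed in ascending order):
Visit order: 3, 5, 1, 2, 4, 0, 7, 8, 6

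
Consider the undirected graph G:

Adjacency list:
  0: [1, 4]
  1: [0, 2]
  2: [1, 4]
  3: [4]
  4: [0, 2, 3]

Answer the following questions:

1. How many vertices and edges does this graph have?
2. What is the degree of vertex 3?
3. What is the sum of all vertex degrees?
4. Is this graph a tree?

Count: 5 vertices, 5 edges.
Vertex 3 has neighbors [4], degree = 1.
Handshaking lemma: 2 * 5 = 10.
A tree on 5 vertices has 4 edges. This graph has 5 edges (1 extra). Not a tree.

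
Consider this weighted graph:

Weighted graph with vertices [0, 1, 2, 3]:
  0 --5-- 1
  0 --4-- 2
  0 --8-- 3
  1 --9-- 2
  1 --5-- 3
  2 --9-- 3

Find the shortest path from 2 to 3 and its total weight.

Using Dijkstra's algorithm from vertex 2:
Shortest path: 2 -> 3
Total weight: 9 = 9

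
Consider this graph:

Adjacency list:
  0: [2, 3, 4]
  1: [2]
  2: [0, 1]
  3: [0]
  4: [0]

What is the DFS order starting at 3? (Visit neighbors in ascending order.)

DFS from vertex 3 (neighbors processed in ascending order):
Visit order: 3, 0, 2, 1, 4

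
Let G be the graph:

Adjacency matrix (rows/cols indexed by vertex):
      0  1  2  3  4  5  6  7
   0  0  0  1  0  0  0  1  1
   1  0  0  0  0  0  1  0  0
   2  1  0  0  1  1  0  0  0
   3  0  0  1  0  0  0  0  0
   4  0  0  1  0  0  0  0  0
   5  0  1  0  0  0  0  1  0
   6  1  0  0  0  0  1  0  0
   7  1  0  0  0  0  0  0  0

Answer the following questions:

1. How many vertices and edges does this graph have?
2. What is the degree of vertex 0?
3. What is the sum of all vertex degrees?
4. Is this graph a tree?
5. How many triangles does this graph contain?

Count: 8 vertices, 7 edges.
Vertex 0 has neighbors [2, 6, 7], degree = 3.
Handshaking lemma: 2 * 7 = 14.
A graph is a tree iff it is connected and has exactly n-1 edges. This graph is connected (all 8 vertices in one component) and has 8-1 = 7 edges. It is a tree.
Number of triangles = 0.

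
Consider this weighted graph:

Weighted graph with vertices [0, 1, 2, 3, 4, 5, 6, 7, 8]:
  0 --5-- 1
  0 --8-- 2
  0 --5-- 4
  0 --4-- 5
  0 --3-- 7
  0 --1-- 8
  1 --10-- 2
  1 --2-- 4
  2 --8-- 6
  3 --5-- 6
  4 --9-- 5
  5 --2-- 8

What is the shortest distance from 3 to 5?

Using Dijkstra's algorithm from vertex 3:
Shortest path: 3 -> 6 -> 2 -> 0 -> 8 -> 5
Total weight: 5 + 8 + 8 + 1 + 2 = 24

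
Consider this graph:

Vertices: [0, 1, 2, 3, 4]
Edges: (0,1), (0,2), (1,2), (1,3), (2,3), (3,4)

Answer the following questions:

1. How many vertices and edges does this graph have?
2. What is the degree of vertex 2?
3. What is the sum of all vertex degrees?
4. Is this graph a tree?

Count: 5 vertices, 6 edges.
Vertex 2 has neighbors [0, 1, 3], degree = 3.
Handshaking lemma: 2 * 6 = 12.
A tree on 5 vertices has 4 edges. This graph has 6 edges (2 extra). Not a tree.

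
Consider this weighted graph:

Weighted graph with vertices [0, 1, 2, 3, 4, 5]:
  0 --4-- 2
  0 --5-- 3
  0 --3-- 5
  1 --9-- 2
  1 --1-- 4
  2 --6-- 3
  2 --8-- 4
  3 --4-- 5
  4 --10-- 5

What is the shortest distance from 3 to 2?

Using Dijkstra's algorithm from vertex 3:
Shortest path: 3 -> 2
Total weight: 6 = 6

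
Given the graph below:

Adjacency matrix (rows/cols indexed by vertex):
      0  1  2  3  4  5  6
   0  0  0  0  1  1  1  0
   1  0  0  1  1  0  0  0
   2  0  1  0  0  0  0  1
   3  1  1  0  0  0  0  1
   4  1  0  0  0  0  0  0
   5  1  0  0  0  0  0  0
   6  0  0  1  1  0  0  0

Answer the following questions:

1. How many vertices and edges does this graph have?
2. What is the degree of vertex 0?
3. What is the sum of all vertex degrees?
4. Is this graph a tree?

Count: 7 vertices, 7 edges.
Vertex 0 has neighbors [3, 4, 5], degree = 3.
Handshaking lemma: 2 * 7 = 14.
A tree on 7 vertices has 6 edges. This graph has 7 edges (1 extra). Not a tree.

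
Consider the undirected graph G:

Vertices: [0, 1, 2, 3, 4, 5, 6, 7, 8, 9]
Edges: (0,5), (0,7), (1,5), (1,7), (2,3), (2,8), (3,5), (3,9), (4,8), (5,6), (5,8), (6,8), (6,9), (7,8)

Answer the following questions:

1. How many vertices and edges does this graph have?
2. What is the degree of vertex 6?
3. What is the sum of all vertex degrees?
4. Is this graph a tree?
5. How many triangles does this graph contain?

Count: 10 vertices, 14 edges.
Vertex 6 has neighbors [5, 8, 9], degree = 3.
Handshaking lemma: 2 * 14 = 28.
A tree on 10 vertices has 9 edges. This graph has 14 edges (5 extra). Not a tree.
Number of triangles = 1.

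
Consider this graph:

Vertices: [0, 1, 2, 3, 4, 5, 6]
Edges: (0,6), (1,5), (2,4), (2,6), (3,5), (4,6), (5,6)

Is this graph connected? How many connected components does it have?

Checking connectivity: the graph has 1 connected component(s).
All vertices are reachable from each other. The graph IS connected.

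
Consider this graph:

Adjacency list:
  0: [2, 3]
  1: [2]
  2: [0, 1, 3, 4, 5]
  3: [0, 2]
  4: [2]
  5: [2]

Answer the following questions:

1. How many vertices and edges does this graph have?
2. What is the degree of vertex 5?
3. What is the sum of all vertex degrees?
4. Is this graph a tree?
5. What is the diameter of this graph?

Count: 6 vertices, 6 edges.
Vertex 5 has neighbors [2], degree = 1.
Handshaking lemma: 2 * 6 = 12.
A tree on 6 vertices has 5 edges. This graph has 6 edges (1 extra). Not a tree.
Diameter (longest shortest path) = 2.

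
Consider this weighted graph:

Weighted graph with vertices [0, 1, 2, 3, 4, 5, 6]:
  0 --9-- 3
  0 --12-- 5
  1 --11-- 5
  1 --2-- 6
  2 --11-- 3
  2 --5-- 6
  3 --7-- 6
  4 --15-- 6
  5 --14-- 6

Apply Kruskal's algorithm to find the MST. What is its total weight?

Applying Kruskal's algorithm (sort edges by weight, add if no cycle):
  Add (1,6) w=2
  Add (2,6) w=5
  Add (3,6) w=7
  Add (0,3) w=9
  Add (1,5) w=11
  Skip (2,3) w=11 (creates cycle)
  Skip (0,5) w=12 (creates cycle)
  Skip (5,6) w=14 (creates cycle)
  Add (4,6) w=15
MST weight = 49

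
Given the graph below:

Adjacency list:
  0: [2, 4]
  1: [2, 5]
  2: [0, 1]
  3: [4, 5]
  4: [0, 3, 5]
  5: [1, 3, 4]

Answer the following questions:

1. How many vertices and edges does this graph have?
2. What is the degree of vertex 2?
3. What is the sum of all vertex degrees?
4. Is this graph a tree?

Count: 6 vertices, 7 edges.
Vertex 2 has neighbors [0, 1], degree = 2.
Handshaking lemma: 2 * 7 = 14.
A tree on 6 vertices has 5 edges. This graph has 7 edges (2 extra). Not a tree.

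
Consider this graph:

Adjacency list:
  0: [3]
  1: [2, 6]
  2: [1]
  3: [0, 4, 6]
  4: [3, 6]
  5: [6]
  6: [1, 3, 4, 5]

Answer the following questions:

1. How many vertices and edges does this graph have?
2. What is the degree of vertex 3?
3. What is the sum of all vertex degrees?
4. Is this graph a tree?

Count: 7 vertices, 7 edges.
Vertex 3 has neighbors [0, 4, 6], degree = 3.
Handshaking lemma: 2 * 7 = 14.
A tree on 7 vertices has 6 edges. This graph has 7 edges (1 extra). Not a tree.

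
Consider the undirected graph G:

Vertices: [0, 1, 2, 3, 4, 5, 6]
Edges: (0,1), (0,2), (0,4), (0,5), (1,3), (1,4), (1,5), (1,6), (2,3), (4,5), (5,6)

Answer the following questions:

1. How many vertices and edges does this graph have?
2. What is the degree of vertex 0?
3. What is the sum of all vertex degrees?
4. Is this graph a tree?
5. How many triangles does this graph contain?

Count: 7 vertices, 11 edges.
Vertex 0 has neighbors [1, 2, 4, 5], degree = 4.
Handshaking lemma: 2 * 11 = 22.
A tree on 7 vertices has 6 edges. This graph has 11 edges (5 extra). Not a tree.
Number of triangles = 5.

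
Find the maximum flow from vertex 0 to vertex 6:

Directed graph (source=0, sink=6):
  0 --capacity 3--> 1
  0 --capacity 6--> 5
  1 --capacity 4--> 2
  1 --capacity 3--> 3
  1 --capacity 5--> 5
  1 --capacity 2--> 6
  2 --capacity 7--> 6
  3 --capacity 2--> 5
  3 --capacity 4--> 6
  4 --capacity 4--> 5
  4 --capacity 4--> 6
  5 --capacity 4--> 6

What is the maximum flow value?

Computing max flow:
  Flow on (0->1): 3/3
  Flow on (0->5): 4/6
  Flow on (1->2): 1/4
  Flow on (1->6): 2/2
  Flow on (2->6): 1/7
  Flow on (5->6): 4/4
Maximum flow = 7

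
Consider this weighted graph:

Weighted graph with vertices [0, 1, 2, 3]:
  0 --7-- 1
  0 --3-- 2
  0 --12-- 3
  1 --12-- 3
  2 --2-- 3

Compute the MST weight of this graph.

Applying Kruskal's algorithm (sort edges by weight, add if no cycle):
  Add (2,3) w=2
  Add (0,2) w=3
  Add (0,1) w=7
  Skip (0,3) w=12 (creates cycle)
  Skip (1,3) w=12 (creates cycle)
MST weight = 12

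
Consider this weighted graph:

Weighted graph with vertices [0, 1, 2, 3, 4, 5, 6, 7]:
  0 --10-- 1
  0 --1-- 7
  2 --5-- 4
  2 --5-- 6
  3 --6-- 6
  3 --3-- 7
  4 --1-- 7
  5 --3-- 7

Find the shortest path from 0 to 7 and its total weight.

Using Dijkstra's algorithm from vertex 0:
Shortest path: 0 -> 7
Total weight: 1 = 1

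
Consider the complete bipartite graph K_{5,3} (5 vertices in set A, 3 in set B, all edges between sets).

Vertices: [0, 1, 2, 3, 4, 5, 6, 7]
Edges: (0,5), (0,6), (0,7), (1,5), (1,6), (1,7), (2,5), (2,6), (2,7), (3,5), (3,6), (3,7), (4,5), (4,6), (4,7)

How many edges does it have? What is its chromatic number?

K_{5,3} has 5 * 3 = 15 edges.
Bipartite graphs have chromatic number 2 (color each partition differently).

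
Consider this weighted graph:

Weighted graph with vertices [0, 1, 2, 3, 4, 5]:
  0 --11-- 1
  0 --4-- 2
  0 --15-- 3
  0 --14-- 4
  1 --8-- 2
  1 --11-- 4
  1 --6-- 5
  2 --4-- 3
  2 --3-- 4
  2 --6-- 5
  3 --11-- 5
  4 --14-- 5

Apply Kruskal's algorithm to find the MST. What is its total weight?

Applying Kruskal's algorithm (sort edges by weight, add if no cycle):
  Add (2,4) w=3
  Add (0,2) w=4
  Add (2,3) w=4
  Add (1,5) w=6
  Add (2,5) w=6
  Skip (1,2) w=8 (creates cycle)
  Skip (0,1) w=11 (creates cycle)
  Skip (1,4) w=11 (creates cycle)
  Skip (3,5) w=11 (creates cycle)
  Skip (0,4) w=14 (creates cycle)
  Skip (4,5) w=14 (creates cycle)
  Skip (0,3) w=15 (creates cycle)
MST weight = 23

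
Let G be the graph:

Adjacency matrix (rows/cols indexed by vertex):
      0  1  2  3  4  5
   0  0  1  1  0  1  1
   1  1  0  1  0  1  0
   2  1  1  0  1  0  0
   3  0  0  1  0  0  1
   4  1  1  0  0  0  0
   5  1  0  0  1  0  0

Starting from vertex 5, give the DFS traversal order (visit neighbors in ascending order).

DFS from vertex 5 (neighbors processed in ascending order):
Visit order: 5, 0, 1, 2, 3, 4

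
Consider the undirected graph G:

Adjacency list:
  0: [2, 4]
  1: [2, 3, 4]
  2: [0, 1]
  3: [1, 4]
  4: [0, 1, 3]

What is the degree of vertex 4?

Vertex 4 has neighbors [0, 1, 3], so deg(4) = 3.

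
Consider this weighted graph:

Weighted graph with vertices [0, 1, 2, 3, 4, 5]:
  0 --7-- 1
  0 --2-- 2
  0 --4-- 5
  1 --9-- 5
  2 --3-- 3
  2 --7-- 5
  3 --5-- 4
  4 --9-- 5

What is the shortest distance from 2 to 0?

Using Dijkstra's algorithm from vertex 2:
Shortest path: 2 -> 0
Total weight: 2 = 2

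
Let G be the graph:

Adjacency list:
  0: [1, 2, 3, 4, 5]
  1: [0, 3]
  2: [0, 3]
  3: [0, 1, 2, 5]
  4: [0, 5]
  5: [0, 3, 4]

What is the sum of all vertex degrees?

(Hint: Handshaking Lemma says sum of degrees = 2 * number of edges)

Count edges: 9 edges.
By Handshaking Lemma: sum of degrees = 2 * 9 = 18.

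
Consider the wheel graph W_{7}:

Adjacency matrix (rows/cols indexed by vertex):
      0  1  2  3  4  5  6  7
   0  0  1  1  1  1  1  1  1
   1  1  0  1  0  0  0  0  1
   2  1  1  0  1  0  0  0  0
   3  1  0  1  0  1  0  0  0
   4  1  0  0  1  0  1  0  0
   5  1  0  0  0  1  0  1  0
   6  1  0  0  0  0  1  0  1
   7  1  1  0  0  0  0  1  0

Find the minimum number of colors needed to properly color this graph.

W_{7} = C_{7} plus a hub adjacent to every cycle vertex.
The outer cycle needs 3 colors (odd cycle); the hub is adjacent to all of them so needs a fresh color.
Chromatic number = 3 + 1 = 4.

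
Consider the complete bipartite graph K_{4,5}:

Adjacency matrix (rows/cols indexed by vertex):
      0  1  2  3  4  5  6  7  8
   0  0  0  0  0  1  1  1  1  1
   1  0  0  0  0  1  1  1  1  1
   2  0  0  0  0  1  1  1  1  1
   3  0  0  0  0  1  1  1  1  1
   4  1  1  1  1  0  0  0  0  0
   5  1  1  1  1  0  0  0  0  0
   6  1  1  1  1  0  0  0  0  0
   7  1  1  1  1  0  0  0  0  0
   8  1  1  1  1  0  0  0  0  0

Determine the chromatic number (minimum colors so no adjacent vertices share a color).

K_{4,5} is bipartite: vertices split into two independent sets of size 4 and 5.
Color one set 0, the other 1. No adjacent vertices share a color.
Chromatic number = 2.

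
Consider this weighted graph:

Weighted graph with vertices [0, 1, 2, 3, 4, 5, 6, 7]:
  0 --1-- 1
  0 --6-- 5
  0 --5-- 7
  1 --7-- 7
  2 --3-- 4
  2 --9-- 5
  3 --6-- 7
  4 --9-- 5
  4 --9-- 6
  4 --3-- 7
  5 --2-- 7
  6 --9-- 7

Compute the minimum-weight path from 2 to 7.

Using Dijkstra's algorithm from vertex 2:
Shortest path: 2 -> 4 -> 7
Total weight: 3 + 3 = 6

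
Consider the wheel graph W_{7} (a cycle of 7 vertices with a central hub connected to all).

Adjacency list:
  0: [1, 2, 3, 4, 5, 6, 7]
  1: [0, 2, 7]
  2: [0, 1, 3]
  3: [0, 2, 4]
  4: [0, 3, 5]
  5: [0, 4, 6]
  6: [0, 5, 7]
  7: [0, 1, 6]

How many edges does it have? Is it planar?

Wheel graph W_{7}: 7 cycle edges + 7 spoke edges = 14 edges.
Total vertices: 8.
The graph is planar.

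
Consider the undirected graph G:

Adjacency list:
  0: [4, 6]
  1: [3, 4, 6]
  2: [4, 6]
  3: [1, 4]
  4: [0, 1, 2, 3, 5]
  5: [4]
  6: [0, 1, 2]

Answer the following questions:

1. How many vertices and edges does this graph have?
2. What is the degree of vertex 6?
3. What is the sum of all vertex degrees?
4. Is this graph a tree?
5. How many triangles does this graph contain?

Count: 7 vertices, 9 edges.
Vertex 6 has neighbors [0, 1, 2], degree = 3.
Handshaking lemma: 2 * 9 = 18.
A tree on 7 vertices has 6 edges. This graph has 9 edges (3 extra). Not a tree.
Number of triangles = 1.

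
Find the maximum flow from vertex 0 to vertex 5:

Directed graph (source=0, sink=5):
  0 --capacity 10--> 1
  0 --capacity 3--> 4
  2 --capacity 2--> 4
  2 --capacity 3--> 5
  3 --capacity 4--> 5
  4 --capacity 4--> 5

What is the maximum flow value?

Computing max flow:
  Flow on (0->4): 3/3
  Flow on (4->5): 3/4
Maximum flow = 3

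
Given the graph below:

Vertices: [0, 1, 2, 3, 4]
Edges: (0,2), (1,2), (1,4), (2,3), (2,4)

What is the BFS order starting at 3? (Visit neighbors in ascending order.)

BFS from vertex 3 (neighbors processed in ascending order):
Visit order: 3, 2, 0, 1, 4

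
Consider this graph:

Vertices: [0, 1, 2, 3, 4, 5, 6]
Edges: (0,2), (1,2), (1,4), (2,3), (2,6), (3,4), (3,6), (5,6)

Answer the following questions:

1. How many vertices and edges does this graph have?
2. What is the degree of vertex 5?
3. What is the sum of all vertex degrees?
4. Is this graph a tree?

Count: 7 vertices, 8 edges.
Vertex 5 has neighbors [6], degree = 1.
Handshaking lemma: 2 * 8 = 16.
A tree on 7 vertices has 6 edges. This graph has 8 edges (2 extra). Not a tree.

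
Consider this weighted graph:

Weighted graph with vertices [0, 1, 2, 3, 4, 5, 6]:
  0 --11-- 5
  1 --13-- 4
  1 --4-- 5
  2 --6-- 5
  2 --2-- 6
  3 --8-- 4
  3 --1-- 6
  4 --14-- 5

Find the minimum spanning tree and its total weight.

Applying Kruskal's algorithm (sort edges by weight, add if no cycle):
  Add (3,6) w=1
  Add (2,6) w=2
  Add (1,5) w=4
  Add (2,5) w=6
  Add (3,4) w=8
  Add (0,5) w=11
  Skip (1,4) w=13 (creates cycle)
  Skip (4,5) w=14 (creates cycle)
MST weight = 32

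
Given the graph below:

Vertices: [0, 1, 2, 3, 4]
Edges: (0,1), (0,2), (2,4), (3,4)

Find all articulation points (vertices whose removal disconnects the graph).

An articulation point is a vertex whose removal disconnects the graph.
Articulation points: [0, 2, 4]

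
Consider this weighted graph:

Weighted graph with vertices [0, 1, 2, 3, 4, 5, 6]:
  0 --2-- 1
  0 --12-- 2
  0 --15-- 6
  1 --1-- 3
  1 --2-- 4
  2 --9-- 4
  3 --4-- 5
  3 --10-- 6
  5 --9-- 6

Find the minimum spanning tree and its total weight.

Applying Kruskal's algorithm (sort edges by weight, add if no cycle):
  Add (1,3) w=1
  Add (0,1) w=2
  Add (1,4) w=2
  Add (3,5) w=4
  Add (2,4) w=9
  Add (5,6) w=9
  Skip (3,6) w=10 (creates cycle)
  Skip (0,2) w=12 (creates cycle)
  Skip (0,6) w=15 (creates cycle)
MST weight = 27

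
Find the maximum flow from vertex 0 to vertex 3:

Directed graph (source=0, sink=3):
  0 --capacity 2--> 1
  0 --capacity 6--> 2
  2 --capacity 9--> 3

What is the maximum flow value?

Computing max flow:
  Flow on (0->2): 6/6
  Flow on (2->3): 6/9
Maximum flow = 6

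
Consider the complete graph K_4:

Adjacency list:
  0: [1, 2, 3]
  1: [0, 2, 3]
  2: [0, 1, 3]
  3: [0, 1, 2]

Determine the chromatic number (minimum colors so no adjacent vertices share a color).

In K_4, every vertex is adjacent to every other vertex.
Each vertex needs a unique color.
Chromatic number = 4.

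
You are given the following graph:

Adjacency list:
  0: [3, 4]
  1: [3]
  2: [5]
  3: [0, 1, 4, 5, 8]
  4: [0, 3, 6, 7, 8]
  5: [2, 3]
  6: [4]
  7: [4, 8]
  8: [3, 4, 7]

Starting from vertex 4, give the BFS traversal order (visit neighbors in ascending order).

BFS from vertex 4 (neighbors processed in ascending order):
Visit order: 4, 0, 3, 6, 7, 8, 1, 5, 2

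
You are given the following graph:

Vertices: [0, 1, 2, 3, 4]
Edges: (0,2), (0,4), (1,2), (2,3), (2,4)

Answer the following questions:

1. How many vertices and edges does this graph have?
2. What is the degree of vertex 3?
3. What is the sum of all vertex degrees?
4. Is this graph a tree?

Count: 5 vertices, 5 edges.
Vertex 3 has neighbors [2], degree = 1.
Handshaking lemma: 2 * 5 = 10.
A tree on 5 vertices has 4 edges. This graph has 5 edges (1 extra). Not a tree.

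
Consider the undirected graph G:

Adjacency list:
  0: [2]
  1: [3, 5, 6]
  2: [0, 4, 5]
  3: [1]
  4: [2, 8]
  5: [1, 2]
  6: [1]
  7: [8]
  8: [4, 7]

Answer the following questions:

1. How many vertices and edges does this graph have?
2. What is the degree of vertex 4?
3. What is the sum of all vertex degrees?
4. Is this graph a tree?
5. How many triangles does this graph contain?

Count: 9 vertices, 8 edges.
Vertex 4 has neighbors [2, 8], degree = 2.
Handshaking lemma: 2 * 8 = 16.
A graph is a tree iff it is connected and has exactly n-1 edges. This graph is connected (all 9 vertices in one component) and has 9-1 = 8 edges. It is a tree.
Number of triangles = 0.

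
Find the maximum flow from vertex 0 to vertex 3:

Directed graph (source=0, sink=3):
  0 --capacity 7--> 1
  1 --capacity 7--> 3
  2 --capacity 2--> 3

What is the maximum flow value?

Computing max flow:
  Flow on (0->1): 7/7
  Flow on (1->3): 7/7
Maximum flow = 7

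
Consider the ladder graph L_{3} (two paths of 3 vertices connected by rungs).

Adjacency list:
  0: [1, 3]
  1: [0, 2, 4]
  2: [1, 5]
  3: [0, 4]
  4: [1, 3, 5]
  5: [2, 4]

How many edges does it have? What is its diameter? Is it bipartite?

Ladder graph L_{3}: 3 rungs + 2 * (3-1) path edges = 3 + 4 = 7 edges.
Diameter = 3.
Ladder graphs are bipartite (alternating coloring along each path).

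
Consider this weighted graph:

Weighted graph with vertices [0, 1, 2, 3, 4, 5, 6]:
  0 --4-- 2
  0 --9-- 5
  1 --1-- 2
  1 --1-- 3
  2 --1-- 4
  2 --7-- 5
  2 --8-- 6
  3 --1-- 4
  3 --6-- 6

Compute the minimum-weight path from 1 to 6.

Using Dijkstra's algorithm from vertex 1:
Shortest path: 1 -> 3 -> 6
Total weight: 1 + 6 = 7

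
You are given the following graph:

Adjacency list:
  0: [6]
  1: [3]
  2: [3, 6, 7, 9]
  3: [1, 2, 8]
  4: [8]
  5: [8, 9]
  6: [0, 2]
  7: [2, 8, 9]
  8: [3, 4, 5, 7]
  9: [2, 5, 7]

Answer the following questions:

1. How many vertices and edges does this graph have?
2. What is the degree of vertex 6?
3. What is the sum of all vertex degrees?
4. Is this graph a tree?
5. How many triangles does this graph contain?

Count: 10 vertices, 12 edges.
Vertex 6 has neighbors [0, 2], degree = 2.
Handshaking lemma: 2 * 12 = 24.
A tree on 10 vertices has 9 edges. This graph has 12 edges (3 extra). Not a tree.
Number of triangles = 1.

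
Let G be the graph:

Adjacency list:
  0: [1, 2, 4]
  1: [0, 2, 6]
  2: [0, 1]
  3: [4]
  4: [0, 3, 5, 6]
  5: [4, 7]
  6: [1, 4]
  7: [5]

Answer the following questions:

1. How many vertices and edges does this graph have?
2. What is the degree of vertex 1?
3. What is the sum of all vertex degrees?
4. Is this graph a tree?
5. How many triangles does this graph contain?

Count: 8 vertices, 9 edges.
Vertex 1 has neighbors [0, 2, 6], degree = 3.
Handshaking lemma: 2 * 9 = 18.
A tree on 8 vertices has 7 edges. This graph has 9 edges (2 extra). Not a tree.
Number of triangles = 1.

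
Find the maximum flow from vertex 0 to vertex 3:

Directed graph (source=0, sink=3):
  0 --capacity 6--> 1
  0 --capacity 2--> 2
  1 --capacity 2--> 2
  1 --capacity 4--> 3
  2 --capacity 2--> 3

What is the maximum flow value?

Computing max flow:
  Flow on (0->1): 6/6
  Flow on (1->2): 2/2
  Flow on (1->3): 4/4
  Flow on (2->3): 2/2
Maximum flow = 6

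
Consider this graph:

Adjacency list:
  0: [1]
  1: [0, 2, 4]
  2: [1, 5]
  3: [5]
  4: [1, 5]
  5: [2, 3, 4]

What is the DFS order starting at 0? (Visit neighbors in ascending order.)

DFS from vertex 0 (neighbors processed in ascending order):
Visit order: 0, 1, 2, 5, 3, 4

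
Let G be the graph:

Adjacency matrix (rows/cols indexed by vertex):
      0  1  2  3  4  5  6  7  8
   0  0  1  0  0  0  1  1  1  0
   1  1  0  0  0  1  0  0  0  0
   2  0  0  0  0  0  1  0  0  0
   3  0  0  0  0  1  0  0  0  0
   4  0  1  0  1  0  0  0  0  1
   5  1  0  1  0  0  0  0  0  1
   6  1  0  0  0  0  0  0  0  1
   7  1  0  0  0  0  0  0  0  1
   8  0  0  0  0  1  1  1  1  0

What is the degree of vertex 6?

Vertex 6 has neighbors [0, 8], so deg(6) = 2.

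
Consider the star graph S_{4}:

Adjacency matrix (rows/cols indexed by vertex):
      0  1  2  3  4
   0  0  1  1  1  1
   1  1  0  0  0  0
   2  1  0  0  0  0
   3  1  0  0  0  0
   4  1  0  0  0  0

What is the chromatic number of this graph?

S_{4} has one hub adjacent to 4 leaves; leaves are pairwise non-adjacent.
Color the hub 0 and every leaf 1.
Chromatic number = 2.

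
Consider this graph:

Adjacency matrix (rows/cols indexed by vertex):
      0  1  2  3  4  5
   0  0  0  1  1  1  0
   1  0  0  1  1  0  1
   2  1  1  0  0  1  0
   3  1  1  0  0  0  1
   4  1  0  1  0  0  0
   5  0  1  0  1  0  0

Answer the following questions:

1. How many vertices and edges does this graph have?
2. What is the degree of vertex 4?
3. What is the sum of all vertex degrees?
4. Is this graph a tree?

Count: 6 vertices, 8 edges.
Vertex 4 has neighbors [0, 2], degree = 2.
Handshaking lemma: 2 * 8 = 16.
A tree on 6 vertices has 5 edges. This graph has 8 edges (3 extra). Not a tree.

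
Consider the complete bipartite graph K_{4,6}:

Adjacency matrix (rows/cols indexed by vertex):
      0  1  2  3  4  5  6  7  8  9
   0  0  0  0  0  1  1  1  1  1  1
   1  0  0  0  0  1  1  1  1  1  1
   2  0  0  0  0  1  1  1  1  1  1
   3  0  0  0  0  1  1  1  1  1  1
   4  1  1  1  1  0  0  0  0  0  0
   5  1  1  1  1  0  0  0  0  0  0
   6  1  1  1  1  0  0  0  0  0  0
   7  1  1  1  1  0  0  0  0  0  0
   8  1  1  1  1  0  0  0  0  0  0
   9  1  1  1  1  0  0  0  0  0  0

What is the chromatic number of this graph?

K_{4,6} is bipartite: vertices split into two independent sets of size 4 and 6.
Color one set 0, the other 1. No adjacent vertices share a color.
Chromatic number = 2.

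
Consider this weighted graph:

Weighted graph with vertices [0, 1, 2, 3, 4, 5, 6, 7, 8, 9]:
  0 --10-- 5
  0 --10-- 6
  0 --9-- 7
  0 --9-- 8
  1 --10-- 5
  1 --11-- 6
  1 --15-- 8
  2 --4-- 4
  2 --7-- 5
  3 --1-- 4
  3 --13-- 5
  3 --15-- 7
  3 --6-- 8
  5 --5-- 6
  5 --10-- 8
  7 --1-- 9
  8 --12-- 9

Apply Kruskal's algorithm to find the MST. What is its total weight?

Applying Kruskal's algorithm (sort edges by weight, add if no cycle):
  Add (3,4) w=1
  Add (7,9) w=1
  Add (2,4) w=4
  Add (5,6) w=5
  Add (3,8) w=6
  Add (2,5) w=7
  Add (0,8) w=9
  Add (0,7) w=9
  Skip (0,6) w=10 (creates cycle)
  Skip (0,5) w=10 (creates cycle)
  Add (1,5) w=10
  Skip (5,8) w=10 (creates cycle)
  Skip (1,6) w=11 (creates cycle)
  Skip (8,9) w=12 (creates cycle)
  Skip (3,5) w=13 (creates cycle)
  Skip (1,8) w=15 (creates cycle)
  Skip (3,7) w=15 (creates cycle)
MST weight = 52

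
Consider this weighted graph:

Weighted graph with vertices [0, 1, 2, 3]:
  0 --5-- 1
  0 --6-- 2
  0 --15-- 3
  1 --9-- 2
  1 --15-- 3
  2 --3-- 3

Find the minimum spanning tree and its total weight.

Applying Kruskal's algorithm (sort edges by weight, add if no cycle):
  Add (2,3) w=3
  Add (0,1) w=5
  Add (0,2) w=6
  Skip (1,2) w=9 (creates cycle)
  Skip (0,3) w=15 (creates cycle)
  Skip (1,3) w=15 (creates cycle)
MST weight = 14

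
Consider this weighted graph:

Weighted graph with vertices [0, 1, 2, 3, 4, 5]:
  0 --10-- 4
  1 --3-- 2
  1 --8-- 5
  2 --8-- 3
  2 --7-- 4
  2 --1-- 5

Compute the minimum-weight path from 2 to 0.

Using Dijkstra's algorithm from vertex 2:
Shortest path: 2 -> 4 -> 0
Total weight: 7 + 10 = 17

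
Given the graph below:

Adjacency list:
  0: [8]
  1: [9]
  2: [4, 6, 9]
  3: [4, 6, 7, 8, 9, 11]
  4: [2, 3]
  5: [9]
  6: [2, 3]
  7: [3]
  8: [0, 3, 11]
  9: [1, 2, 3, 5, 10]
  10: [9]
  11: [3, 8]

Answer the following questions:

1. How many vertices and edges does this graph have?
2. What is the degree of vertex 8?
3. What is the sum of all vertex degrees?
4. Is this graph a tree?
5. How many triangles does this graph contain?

Count: 12 vertices, 14 edges.
Vertex 8 has neighbors [0, 3, 11], degree = 3.
Handshaking lemma: 2 * 14 = 28.
A tree on 12 vertices has 11 edges. This graph has 14 edges (3 extra). Not a tree.
Number of triangles = 1.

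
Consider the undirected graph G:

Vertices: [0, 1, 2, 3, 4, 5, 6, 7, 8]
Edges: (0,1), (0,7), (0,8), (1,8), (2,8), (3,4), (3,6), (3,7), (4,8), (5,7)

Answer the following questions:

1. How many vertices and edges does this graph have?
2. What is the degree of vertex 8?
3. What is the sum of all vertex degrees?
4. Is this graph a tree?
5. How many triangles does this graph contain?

Count: 9 vertices, 10 edges.
Vertex 8 has neighbors [0, 1, 2, 4], degree = 4.
Handshaking lemma: 2 * 10 = 20.
A tree on 9 vertices has 8 edges. This graph has 10 edges (2 extra). Not a tree.
Number of triangles = 1.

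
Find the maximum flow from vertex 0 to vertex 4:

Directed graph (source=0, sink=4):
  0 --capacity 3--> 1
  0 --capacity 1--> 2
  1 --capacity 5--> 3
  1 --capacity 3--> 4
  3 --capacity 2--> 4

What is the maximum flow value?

Computing max flow:
  Flow on (0->1): 3/3
  Flow on (1->4): 3/3
Maximum flow = 3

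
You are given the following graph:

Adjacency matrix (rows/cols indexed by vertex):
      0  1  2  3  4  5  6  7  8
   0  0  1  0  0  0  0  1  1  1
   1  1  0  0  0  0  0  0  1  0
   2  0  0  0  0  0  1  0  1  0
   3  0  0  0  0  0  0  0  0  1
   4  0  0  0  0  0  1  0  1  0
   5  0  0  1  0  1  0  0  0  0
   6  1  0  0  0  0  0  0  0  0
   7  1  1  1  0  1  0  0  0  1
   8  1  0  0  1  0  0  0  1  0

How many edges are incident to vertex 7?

Vertex 7 has neighbors [0, 1, 2, 4, 8], so deg(7) = 5.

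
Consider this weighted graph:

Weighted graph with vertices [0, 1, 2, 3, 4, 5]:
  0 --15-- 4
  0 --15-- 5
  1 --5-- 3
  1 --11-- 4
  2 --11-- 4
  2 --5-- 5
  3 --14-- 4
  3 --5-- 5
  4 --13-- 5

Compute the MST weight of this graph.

Applying Kruskal's algorithm (sort edges by weight, add if no cycle):
  Add (1,3) w=5
  Add (2,5) w=5
  Add (3,5) w=5
  Add (1,4) w=11
  Skip (2,4) w=11 (creates cycle)
  Skip (4,5) w=13 (creates cycle)
  Skip (3,4) w=14 (creates cycle)
  Add (0,5) w=15
  Skip (0,4) w=15 (creates cycle)
MST weight = 41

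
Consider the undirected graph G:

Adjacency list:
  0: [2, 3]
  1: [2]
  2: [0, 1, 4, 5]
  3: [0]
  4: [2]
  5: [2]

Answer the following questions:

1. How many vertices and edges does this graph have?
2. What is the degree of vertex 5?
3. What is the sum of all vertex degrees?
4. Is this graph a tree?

Count: 6 vertices, 5 edges.
Vertex 5 has neighbors [2], degree = 1.
Handshaking lemma: 2 * 5 = 10.
A graph is a tree iff it is connected and has exactly n-1 edges. This graph is connected (all 6 vertices in one component) and has 6-1 = 5 edges. It is a tree.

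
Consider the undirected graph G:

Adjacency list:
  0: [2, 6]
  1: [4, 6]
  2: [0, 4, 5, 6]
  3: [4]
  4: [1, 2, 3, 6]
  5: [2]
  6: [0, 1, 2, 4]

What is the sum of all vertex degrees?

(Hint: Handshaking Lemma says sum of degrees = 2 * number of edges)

Count edges: 9 edges.
By Handshaking Lemma: sum of degrees = 2 * 9 = 18.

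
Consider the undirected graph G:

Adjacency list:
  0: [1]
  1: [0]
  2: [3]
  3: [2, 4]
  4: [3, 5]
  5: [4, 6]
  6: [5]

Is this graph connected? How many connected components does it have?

Checking connectivity: the graph has 2 connected component(s).
Components: [[0, 1], [2, 3, 4, 5, 6]]. The graph is NOT connected.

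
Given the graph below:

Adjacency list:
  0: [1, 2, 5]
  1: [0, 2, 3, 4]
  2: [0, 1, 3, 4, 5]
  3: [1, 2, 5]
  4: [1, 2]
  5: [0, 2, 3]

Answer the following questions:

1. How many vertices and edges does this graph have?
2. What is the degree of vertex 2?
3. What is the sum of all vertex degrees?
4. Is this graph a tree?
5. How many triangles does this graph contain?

Count: 6 vertices, 10 edges.
Vertex 2 has neighbors [0, 1, 3, 4, 5], degree = 5.
Handshaking lemma: 2 * 10 = 20.
A tree on 6 vertices has 5 edges. This graph has 10 edges (5 extra). Not a tree.
Number of triangles = 5.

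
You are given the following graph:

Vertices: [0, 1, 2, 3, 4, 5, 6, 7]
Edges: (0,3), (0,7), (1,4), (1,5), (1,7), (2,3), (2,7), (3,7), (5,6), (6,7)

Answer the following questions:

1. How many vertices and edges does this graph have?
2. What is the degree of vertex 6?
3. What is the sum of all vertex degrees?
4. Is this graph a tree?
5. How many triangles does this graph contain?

Count: 8 vertices, 10 edges.
Vertex 6 has neighbors [5, 7], degree = 2.
Handshaking lemma: 2 * 10 = 20.
A tree on 8 vertices has 7 edges. This graph has 10 edges (3 extra). Not a tree.
Number of triangles = 2.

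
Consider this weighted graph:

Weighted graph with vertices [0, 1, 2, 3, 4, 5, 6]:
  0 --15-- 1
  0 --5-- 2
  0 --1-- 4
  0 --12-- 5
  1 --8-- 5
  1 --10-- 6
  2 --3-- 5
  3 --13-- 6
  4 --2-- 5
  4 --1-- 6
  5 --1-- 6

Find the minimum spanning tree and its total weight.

Applying Kruskal's algorithm (sort edges by weight, add if no cycle):
  Add (0,4) w=1
  Add (4,6) w=1
  Add (5,6) w=1
  Skip (4,5) w=2 (creates cycle)
  Add (2,5) w=3
  Skip (0,2) w=5 (creates cycle)
  Add (1,5) w=8
  Skip (1,6) w=10 (creates cycle)
  Skip (0,5) w=12 (creates cycle)
  Add (3,6) w=13
  Skip (0,1) w=15 (creates cycle)
MST weight = 27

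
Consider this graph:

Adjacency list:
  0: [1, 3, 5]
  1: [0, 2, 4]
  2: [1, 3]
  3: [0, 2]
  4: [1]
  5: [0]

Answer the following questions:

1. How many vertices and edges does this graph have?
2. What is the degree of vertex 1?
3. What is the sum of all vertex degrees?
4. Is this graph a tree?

Count: 6 vertices, 6 edges.
Vertex 1 has neighbors [0, 2, 4], degree = 3.
Handshaking lemma: 2 * 6 = 12.
A tree on 6 vertices has 5 edges. This graph has 6 edges (1 extra). Not a tree.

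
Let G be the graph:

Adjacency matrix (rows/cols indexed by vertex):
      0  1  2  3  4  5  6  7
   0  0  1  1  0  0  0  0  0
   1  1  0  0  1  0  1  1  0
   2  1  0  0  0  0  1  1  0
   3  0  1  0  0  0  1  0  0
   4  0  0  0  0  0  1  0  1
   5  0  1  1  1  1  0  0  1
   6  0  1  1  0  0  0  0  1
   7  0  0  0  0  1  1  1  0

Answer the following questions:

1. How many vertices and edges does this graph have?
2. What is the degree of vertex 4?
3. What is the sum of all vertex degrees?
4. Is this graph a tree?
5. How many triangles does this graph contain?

Count: 8 vertices, 12 edges.
Vertex 4 has neighbors [5, 7], degree = 2.
Handshaking lemma: 2 * 12 = 24.
A tree on 8 vertices has 7 edges. This graph has 12 edges (5 extra). Not a tree.
Number of triangles = 2.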